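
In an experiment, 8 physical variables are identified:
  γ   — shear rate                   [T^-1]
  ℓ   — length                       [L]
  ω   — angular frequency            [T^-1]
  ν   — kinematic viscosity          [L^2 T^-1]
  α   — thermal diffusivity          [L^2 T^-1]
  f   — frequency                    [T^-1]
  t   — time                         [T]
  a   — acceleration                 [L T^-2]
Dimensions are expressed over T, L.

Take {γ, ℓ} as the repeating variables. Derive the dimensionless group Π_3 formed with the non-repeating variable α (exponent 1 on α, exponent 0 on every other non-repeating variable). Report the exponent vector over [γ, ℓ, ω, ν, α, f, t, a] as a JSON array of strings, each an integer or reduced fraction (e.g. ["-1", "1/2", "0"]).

["-1", "-2", "0", "0", "1", "0", "0", "0"]

Write exponents as rows T,L / cols γ,ℓ,ω,ν,α,f,t,a:
  T: [-1  0 -1 -1 -1 -1  1 -2]
  L: [ 0  1  0  2  2  0  0  1]
Row reduction gives pivot columns γ,ℓ; rank = 2
Pivot set = {γ,ℓ}, free = {ω,ν,α,f,t,a}
RREF:
  r0: [   1    0    1    1    1    1   -1    2]
  r1: [   0    1    0    2    2    0    0    1]
Fix exponent of α at 1, ω at 0, ν at 0, f at 0, t at 0, a at 0; solve each RREF row for its pivot's exponent:
  r0: exp(γ) + (1)·1 = 0 ⇒ exp(γ) = -1
  r1: exp(ℓ) + (2)·1 = 0 ⇒ exp(ℓ) = -2
Π_3 = γ^-1 · ℓ^-2 · α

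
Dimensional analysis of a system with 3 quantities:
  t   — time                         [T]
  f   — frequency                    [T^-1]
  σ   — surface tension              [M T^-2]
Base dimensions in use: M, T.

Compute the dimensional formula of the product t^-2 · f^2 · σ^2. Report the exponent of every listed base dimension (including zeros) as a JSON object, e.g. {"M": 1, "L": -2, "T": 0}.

Write exponents as rows M,T / cols t,f,σ:
  M: [ 0  0  1]
  T: [ 1 -1 -2]
  [M]: (-2)·0+(2)·0+(2)·1 = 2
  [T]: (-2)·1+(2)·-1+(2)·-2 = -8
⇒ M^2 T^-8

{"M": 2, "T": -8}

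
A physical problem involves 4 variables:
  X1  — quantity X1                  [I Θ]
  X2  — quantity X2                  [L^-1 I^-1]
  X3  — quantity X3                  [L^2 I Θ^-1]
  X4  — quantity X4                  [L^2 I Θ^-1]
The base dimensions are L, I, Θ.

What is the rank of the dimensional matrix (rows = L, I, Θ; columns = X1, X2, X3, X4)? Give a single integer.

Write exponents as rows L,I,Θ / cols X1,X2,X3,X4:
  L: [ 0 -1  2  2]
  I: [ 1 -1  1  1]
  Θ: [ 1  0 -1 -1]
RREF → pivots at {X1,X2} ⇒ r = 2

2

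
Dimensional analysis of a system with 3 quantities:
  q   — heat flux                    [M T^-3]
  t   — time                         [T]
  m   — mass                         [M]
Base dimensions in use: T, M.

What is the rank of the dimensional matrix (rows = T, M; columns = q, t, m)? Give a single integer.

2

Dimensional matrix (T×M by q×t×m):
  T: [-3  1  0]
  M: [ 1  0  1]
Echelon form has 2 nonzero rows (pivots: q,t)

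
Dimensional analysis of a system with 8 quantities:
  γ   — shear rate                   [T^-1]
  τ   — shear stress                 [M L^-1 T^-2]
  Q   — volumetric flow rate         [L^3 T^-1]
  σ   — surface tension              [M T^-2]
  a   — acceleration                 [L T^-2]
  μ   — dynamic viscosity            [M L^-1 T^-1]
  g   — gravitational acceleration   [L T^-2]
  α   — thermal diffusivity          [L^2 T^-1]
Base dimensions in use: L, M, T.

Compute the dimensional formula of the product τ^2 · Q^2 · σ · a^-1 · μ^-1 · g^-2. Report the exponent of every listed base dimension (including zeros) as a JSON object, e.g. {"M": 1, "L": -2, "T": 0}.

{"L": 2, "M": 2, "T": -1}

Exponent matrix [L,M,T] × [γ,τ,Q,σ,a,μ,g,α]:
  L: [ 0 -1  3  0  1 -1  1  2]
  M: [ 0  1  0  1  0  1  0  0]
  T: [-1 -2 -1 -2 -2 -1 -2 -1]
  [L]: (2)·-1+(2)·3+(1)·0+(-1)·1+(-1)·-1+(-2)·1 = 2
  [M]: (2)·1+(2)·0+(1)·1+(-1)·0+(-1)·1+(-2)·0 = 2
  [T]: (2)·-2+(2)·-1+(1)·-2+(-1)·-2+(-1)·-1+(-2)·-2 = -1
⇒ L^2 M^2 T^-1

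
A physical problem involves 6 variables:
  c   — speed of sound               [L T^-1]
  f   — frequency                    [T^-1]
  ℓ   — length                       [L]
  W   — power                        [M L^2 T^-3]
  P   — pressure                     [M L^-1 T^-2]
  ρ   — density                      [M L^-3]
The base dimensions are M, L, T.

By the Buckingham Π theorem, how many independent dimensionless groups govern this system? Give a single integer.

Dimensional matrix (M×L×T by c×f×ℓ×W×P×ρ):
  M: [ 0  0  0  1  1  1]
  L: [ 1  0  1  2 -1 -3]
  T: [-1 -1  0 -3 -2  0]
Row reduction gives pivot columns c,f,W; rank = 3
n=6, r=3 ⇒ 3 dimensionless groups

3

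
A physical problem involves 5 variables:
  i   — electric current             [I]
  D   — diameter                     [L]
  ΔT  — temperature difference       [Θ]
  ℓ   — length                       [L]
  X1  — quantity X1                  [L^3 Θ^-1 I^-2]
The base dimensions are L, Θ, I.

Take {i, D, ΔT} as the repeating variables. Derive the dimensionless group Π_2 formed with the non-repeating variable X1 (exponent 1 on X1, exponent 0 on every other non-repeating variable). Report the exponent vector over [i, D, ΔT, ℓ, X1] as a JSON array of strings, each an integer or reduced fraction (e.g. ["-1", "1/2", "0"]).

Exponent matrix [L,Θ,I] × [i,D,ΔT,ℓ,X1]:
  L: [ 0  1  0  1  3]
  Θ: [ 0  0  1  0 -1]
  I: [ 1  0  0  0 -2]
RREF → pivots at {i,D,ΔT} ⇒ r = 3
Repeat: i,D,ΔT; free: ℓ,X1
RREF:
  r0: [   1    0    0    0   -2]
  r1: [   0    1    0    1    3]
  r2: [   0    0    1    0   -1]
Fix exponent of X1 at 1, ℓ at 0; solve each RREF row for its pivot's exponent:
  r0: exp(i) + (-2)·1 = 0 ⇒ exp(i) = 2
  r1: exp(D) + (3)·1 = 0 ⇒ exp(D) = -3
  r2: exp(ΔT) + (-1)·1 = 0 ⇒ exp(ΔT) = 1
Π_2 = i^2 · D^-3 · ΔT · X1

["2", "-3", "1", "0", "1"]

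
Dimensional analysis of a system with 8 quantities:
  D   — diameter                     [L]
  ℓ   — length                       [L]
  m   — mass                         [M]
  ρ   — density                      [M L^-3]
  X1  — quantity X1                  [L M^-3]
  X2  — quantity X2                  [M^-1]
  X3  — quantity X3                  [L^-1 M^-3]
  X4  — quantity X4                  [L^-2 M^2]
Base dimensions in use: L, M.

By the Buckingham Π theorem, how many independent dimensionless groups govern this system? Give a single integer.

6

Exponent matrix [L,M] × [D,ℓ,m,ρ,X1,X2,X3,X4]:
  L: [ 1  1  0 -3  1  0 -1 -2]
  M: [ 0  0  1  1 -3 -1 -3  2]
RREF → pivots at {D,m} ⇒ r = 2
Π count = n − r = 8 − 2 = 6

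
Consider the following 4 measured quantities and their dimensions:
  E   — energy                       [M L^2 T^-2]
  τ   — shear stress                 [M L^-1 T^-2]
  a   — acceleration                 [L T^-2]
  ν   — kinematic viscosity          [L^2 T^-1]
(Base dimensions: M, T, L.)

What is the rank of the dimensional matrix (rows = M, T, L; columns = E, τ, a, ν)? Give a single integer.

Dimensional matrix (M×T×L by E×τ×a×ν):
  M: [ 1  1  0  0]
  T: [-2 -2 -2 -1]
  L: [ 2 -1  1  2]
Row reduction gives pivot columns E,τ,a; rank = 3

3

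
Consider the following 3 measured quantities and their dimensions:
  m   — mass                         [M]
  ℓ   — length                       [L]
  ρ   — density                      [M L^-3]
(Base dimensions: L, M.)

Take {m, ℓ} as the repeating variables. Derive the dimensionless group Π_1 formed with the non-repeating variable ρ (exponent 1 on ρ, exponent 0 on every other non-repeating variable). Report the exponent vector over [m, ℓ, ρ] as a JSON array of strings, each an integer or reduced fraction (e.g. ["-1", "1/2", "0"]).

["-1", "3", "1"]

Exponent matrix [L,M] × [m,ℓ,ρ]:
  L: [ 0  1 -3]
  M: [ 1  0  1]
RREF → pivots at {m,ℓ} ⇒ r = 2
Repeat: m,ℓ; free: ρ
RREF:
  r0: [   1    0    1]
  r1: [   0    1   -3]
Fix exponent of ρ at 1; solve each RREF row for its pivot's exponent:
  r0: exp(m) + (1)·1 = 0 ⇒ exp(m) = -1
  r1: exp(ℓ) + (-3)·1 = 0 ⇒ exp(ℓ) = 3
Π_1 = m^-1 · ℓ^3 · ρ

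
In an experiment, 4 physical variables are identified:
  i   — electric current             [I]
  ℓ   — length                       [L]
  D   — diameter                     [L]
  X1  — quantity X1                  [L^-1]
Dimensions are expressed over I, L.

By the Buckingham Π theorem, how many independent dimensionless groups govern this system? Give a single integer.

Exponent matrix [I,L] × [i,ℓ,D,X1]:
  I: [ 1  0  0  0]
  L: [ 0  1  1 -1]
Row reduction gives pivot columns i,ℓ; rank = 2
4 vars − rank 2 = 2 Π groups

2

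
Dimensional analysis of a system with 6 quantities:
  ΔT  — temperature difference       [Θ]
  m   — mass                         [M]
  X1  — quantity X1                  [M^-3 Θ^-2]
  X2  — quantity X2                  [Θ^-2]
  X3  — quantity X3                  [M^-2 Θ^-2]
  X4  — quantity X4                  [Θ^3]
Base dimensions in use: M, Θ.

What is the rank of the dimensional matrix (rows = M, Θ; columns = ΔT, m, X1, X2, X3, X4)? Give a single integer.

2

Exponent matrix [M,Θ] × [ΔT,m,X1,X2,X3,X4]:
  M: [ 0  1 -3  0 -2  0]
  Θ: [ 1  0 -2 -2 -2  3]
Row reduction gives pivot columns ΔT,m; rank = 2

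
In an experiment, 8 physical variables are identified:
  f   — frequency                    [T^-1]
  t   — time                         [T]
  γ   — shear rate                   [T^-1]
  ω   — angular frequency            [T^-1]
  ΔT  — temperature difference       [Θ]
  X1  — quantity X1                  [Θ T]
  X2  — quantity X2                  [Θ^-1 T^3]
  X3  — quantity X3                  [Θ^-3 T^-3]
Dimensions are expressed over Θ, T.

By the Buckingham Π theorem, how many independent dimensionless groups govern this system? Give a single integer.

Exponent matrix [Θ,T] × [f,t,γ,ω,ΔT,X1,X2,X3]:
  Θ: [ 0  0  0  0  1  1 -1 -3]
  T: [-1  1 -1 -1  0  1  3 -3]
Echelon form has 2 nonzero rows (pivots: f,ΔT)
Π count = n − r = 8 − 2 = 6

6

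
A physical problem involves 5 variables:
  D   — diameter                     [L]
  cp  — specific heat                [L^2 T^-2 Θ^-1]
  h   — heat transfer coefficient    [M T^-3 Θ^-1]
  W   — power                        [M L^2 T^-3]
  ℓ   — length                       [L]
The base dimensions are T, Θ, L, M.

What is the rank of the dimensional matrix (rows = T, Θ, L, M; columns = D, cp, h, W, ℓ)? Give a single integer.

4

Exponent matrix [T,Θ,L,M] × [D,cp,h,W,ℓ]:
  T: [ 0 -2 -3 -3  0]
  Θ: [ 0 -1 -1  0  0]
  L: [ 1  2  0  2  1]
  M: [ 0  0  1  1  0]
Row reduction gives pivot columns D,cp,h,W; rank = 4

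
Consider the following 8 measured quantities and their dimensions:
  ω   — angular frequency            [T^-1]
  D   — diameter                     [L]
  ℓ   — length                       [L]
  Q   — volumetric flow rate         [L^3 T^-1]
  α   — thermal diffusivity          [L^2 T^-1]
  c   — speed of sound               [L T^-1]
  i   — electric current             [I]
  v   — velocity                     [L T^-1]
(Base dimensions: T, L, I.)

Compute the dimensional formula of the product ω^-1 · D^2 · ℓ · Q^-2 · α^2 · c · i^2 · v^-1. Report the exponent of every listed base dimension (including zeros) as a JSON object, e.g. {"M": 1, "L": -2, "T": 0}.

Write exponents as rows T,L,I / cols ω,D,ℓ,Q,α,c,i,v:
  T: [-1  0  0 -1 -1 -1  0 -1]
  L: [ 0  1  1  3  2  1  0  1]
  I: [ 0  0  0  0  0  0  1  0]
  [T]: (-1)·-1+(2)·0+(1)·0+(-2)·-1+(2)·-1+(1)·-1+(2)·0+(-1)·-1 = 1
  [L]: (-1)·0+(2)·1+(1)·1+(-2)·3+(2)·2+(1)·1+(2)·0+(-1)·1 = 1
  [I]: (-1)·0+(2)·0+(1)·0+(-2)·0+(2)·0+(1)·0+(2)·1+(-1)·0 = 2
⇒ T L I^2

{"T": 1, "L": 1, "I": 2}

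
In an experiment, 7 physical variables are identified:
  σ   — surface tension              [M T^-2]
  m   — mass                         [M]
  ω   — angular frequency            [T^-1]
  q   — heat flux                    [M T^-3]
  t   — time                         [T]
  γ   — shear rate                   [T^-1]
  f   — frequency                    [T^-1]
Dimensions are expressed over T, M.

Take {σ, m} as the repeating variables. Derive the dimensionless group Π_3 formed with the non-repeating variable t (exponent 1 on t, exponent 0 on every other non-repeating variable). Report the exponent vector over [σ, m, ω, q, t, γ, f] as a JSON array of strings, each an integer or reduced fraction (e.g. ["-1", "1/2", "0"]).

["1/2", "-1/2", "0", "0", "1", "0", "0"]

Exponent matrix [T,M] × [σ,m,ω,q,t,γ,f]:
  T: [-2  0 -1 -3  1 -1 -1]
  M: [ 1  1  0  1  0  0  0]
Row reduction gives pivot columns σ,m; rank = 2
Pivot set = {σ,m}, free = {ω,q,t,γ,f}
RREF:
  r0: [   1    0  1/2  3/2 -1/2  1/2  1/2]
  r1: [   0    1 -1/2 -1/2  1/2 -1/2 -1/2]
Fix exponent of t at 1, ω at 0, q at 0, γ at 0, f at 0; solve each RREF row for its pivot's exponent:
  r0: exp(σ) + (-1/2)·1 = 0 ⇒ exp(σ) = 1/2
  r1: exp(m) + (1/2)·1 = 0 ⇒ exp(m) = -1/2
Π_3 = σ^(1/2) · m^(-1/2) · t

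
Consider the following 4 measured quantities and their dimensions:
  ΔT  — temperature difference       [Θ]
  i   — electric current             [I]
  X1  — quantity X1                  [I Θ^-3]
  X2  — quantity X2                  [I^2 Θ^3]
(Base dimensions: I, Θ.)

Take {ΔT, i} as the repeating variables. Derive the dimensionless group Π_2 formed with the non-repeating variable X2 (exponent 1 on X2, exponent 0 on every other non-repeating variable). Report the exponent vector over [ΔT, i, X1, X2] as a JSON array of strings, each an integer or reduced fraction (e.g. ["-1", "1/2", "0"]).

Write exponents as rows I,Θ / cols ΔT,i,X1,X2:
  I: [ 0  1  1  2]
  Θ: [ 1  0 -3  3]
Echelon form has 2 nonzero rows (pivots: ΔT,i)
Repeat: ΔT,i; free: X1,X2
RREF:
  r0: [   1    0   -3    3]
  r1: [   0    1    1    2]
Fix exponent of X2 at 1, X1 at 0; solve each RREF row for its pivot's exponent:
  r0: exp(ΔT) + (3)·1 = 0 ⇒ exp(ΔT) = -3
  r1: exp(i) + (2)·1 = 0 ⇒ exp(i) = -2
Π_2 = ΔT^-3 · i^-2 · X2

["-3", "-2", "0", "1"]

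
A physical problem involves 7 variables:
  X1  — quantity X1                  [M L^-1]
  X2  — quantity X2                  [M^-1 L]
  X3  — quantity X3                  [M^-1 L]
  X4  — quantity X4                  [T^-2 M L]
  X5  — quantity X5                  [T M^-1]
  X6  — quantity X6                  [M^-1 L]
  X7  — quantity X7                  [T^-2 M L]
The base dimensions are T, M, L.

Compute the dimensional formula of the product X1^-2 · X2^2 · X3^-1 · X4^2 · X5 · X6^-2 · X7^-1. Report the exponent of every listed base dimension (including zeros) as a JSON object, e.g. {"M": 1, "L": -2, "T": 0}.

{"T": -1, "M": -1, "L": 2}

Dimensional matrix (T×M×L by X1×X2×X3×X4×X5×X6×X7):
  T: [ 0  0  0 -2  1  0 -2]
  M: [ 1 -1 -1  1 -1 -1  1]
  L: [-1  1  1  1  0  1  1]
  [T]: (-2)·0+(2)·0+(-1)·0+(2)·-2+(1)·1+(-2)·0+(-1)·-2 = -1
  [M]: (-2)·1+(2)·-1+(-1)·-1+(2)·1+(1)·-1+(-2)·-1+(-1)·1 = -1
  [L]: (-2)·-1+(2)·1+(-1)·1+(2)·1+(1)·0+(-2)·1+(-1)·1 = 2
⇒ T^-1 M^-1 L^2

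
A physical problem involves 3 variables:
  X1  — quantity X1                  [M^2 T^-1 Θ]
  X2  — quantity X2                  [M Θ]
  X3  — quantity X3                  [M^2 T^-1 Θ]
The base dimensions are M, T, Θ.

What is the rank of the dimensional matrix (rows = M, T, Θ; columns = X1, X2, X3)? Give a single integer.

2

Dimensional matrix (M×T×Θ by X1×X2×X3):
  M: [ 2  1  2]
  T: [-1  0 -1]
  Θ: [ 1  1  1]
RREF → pivots at {X1,X2} ⇒ r = 2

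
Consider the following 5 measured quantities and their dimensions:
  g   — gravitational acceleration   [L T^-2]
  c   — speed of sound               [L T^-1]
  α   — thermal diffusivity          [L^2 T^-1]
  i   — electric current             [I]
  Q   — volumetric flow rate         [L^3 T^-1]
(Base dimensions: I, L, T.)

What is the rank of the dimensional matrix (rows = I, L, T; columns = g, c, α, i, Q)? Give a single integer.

Write exponents as rows I,L,T / cols g,c,α,i,Q:
  I: [ 0  0  0  1  0]
  L: [ 1  1  2  0  3]
  T: [-2 -1 -1  0 -1]
RREF → pivots at {g,c,i} ⇒ r = 3

3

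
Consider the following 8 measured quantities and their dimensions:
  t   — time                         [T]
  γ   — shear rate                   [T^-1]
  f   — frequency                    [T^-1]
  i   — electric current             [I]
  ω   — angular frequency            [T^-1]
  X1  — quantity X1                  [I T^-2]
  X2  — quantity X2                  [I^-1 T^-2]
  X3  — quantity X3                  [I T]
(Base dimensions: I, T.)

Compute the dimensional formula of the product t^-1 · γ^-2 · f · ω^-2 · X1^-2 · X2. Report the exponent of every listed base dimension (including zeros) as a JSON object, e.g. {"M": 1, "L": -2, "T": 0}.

{"I": -3, "T": 4}

Exponent matrix [I,T] × [t,γ,f,i,ω,X1,X2,X3]:
  I: [ 0  0  0  1  0  1 -1  1]
  T: [ 1 -1 -1  0 -1 -2 -2  1]
  [I]: (-1)·0+(-2)·0+(1)·0+(-2)·0+(-2)·1+(1)·-1 = -3
  [T]: (-1)·1+(-2)·-1+(1)·-1+(-2)·-1+(-2)·-2+(1)·-2 = 4
⇒ I^-3 T^4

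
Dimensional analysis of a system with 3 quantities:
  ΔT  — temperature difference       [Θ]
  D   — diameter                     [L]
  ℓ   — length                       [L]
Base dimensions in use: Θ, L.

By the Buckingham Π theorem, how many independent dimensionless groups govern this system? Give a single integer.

Write exponents as rows Θ,L / cols ΔT,D,ℓ:
  Θ: [ 1  0  0]
  L: [ 0  1  1]
Echelon form has 2 nonzero rows (pivots: ΔT,D)
n=3, r=2 ⇒ 1 dimensionless group

1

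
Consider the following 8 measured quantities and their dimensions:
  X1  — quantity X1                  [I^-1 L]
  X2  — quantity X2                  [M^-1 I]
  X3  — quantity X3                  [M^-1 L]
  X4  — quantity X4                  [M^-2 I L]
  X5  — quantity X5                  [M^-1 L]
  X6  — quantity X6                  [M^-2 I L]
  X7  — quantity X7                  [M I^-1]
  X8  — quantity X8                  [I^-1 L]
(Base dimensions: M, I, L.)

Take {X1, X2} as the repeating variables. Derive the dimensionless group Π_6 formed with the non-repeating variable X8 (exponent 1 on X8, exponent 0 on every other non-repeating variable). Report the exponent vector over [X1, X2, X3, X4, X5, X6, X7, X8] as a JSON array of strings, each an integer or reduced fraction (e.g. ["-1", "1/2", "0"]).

Write exponents as rows M,I,L / cols X1,X2,X3,X4,X5,X6,X7,X8:
  M: [ 0 -1 -1 -2 -1 -2  1  0]
  I: [-1  1  0  1  0  1 -1 -1]
  L: [ 1  0  1  1  1  1  0  1]
Row reduction gives pivot columns X1,X2; rank = 2
Repeat: X1,X2; free: X3,X4,X5,X6,X7,X8
RREF:
  r0: [   1    0    1    1    1    1    0    1]
  r1: [   0    1    1    2    1    2   -1    0]
  r2: [   0    0    0    0    0    0    0    0]
Fix exponent of X8 at 1, X3 at 0, X4 at 0, X5 at 0, X6 at 0, X7 at 0; solve each RREF row for its pivot's exponent:
  r0: exp(X1) + (1)·1 = 0 ⇒ exp(X1) = -1
  r1: exp(X2) + (0)·1 = 0 ⇒ exp(X2) = 0
Π_6 = X1^-1 · X8

["-1", "0", "0", "0", "0", "0", "0", "1"]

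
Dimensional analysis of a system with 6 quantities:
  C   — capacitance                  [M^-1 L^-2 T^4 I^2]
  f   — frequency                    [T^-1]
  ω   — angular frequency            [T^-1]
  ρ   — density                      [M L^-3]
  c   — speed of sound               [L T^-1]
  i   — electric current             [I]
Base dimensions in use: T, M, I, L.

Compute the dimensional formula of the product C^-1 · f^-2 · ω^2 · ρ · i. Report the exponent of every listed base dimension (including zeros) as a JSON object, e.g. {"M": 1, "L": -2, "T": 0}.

{"T": -4, "M": 2, "I": -1, "L": -1}

Write exponents as rows T,M,I,L / cols C,f,ω,ρ,c,i:
  T: [ 4 -1 -1  0 -1  0]
  M: [-1  0  0  1  0  0]
  I: [ 2  0  0  0  0  1]
  L: [-2  0  0 -3  1  0]
  [T]: (-1)·4+(-2)·-1+(2)·-1+(1)·0+(1)·0 = -4
  [M]: (-1)·-1+(-2)·0+(2)·0+(1)·1+(1)·0 = 2
  [I]: (-1)·2+(-2)·0+(2)·0+(1)·0+(1)·1 = -1
  [L]: (-1)·-2+(-2)·0+(2)·0+(1)·-3+(1)·0 = -1
⇒ T^-4 M^2 I^-1 L^-1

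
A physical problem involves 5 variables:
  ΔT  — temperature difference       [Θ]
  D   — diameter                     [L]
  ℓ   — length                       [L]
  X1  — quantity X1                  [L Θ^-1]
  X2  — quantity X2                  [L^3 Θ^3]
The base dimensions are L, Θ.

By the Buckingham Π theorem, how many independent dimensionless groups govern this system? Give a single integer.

Write exponents as rows L,Θ / cols ΔT,D,ℓ,X1,X2:
  L: [ 0  1  1  1  3]
  Θ: [ 1  0  0 -1  3]
Echelon form has 2 nonzero rows (pivots: ΔT,D)
n=5, r=2 ⇒ 3 dimensionless groups

3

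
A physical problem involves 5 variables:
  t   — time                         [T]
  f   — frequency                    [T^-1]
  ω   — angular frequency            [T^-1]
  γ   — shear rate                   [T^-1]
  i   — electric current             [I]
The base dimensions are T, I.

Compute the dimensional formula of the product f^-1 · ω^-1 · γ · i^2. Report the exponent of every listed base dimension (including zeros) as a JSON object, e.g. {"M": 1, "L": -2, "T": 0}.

{"T": 1, "I": 2}

Dimensional matrix (T×I by t×f×ω×γ×i):
  T: [ 1 -1 -1 -1  0]
  I: [ 0  0  0  0  1]
  [T]: (-1)·-1+(-1)·-1+(1)·-1+(2)·0 = 1
  [I]: (-1)·0+(-1)·0+(1)·0+(2)·1 = 2
⇒ T I^2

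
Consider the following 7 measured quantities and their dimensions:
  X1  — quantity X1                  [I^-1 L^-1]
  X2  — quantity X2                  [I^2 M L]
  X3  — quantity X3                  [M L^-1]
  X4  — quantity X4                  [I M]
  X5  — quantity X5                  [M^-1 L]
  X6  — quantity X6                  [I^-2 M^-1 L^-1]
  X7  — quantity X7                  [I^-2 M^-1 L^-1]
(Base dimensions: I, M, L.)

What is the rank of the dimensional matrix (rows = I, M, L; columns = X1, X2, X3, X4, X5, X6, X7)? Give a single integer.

2

Write exponents as rows I,M,L / cols X1,X2,X3,X4,X5,X6,X7:
  I: [-1  2  0  1  0 -2 -2]
  M: [ 0  1  1  1 -1 -1 -1]
  L: [-1  1 -1  0  1 -1 -1]
Row reduction gives pivot columns X1,X2; rank = 2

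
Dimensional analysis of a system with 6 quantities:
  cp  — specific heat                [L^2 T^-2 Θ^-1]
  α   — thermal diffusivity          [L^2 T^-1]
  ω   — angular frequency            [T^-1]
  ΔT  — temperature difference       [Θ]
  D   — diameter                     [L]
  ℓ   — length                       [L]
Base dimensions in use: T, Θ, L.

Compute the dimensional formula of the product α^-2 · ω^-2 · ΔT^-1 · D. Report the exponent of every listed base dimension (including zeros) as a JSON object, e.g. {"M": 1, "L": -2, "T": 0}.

Exponent matrix [T,Θ,L] × [cp,α,ω,ΔT,D,ℓ]:
  T: [-2 -1 -1  0  0  0]
  Θ: [-1  0  0  1  0  0]
  L: [ 2  2  0  0  1  1]
  [T]: (-2)·-1+(-2)·-1+(-1)·0+(1)·0 = 4
  [Θ]: (-2)·0+(-2)·0+(-1)·1+(1)·0 = -1
  [L]: (-2)·2+(-2)·0+(-1)·0+(1)·1 = -3
⇒ T^4 Θ^-1 L^-3

{"T": 4, "Θ": -1, "L": -3}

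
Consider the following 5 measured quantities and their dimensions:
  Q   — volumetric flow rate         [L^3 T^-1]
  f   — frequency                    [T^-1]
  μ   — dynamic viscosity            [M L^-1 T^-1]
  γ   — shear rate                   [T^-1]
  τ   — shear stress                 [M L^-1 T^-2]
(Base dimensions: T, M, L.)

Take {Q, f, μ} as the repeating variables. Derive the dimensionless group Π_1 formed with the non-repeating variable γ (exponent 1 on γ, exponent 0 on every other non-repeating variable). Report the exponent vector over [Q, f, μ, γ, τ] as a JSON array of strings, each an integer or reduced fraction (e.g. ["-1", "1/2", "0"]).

Exponent matrix [T,M,L] × [Q,f,μ,γ,τ]:
  T: [-1 -1 -1 -1 -2]
  M: [ 0  0  1  0  1]
  L: [ 3  0 -1  0 -1]
Row reduction gives pivot columns Q,f,μ; rank = 3
Pivot set = {Q,f,μ}, free = {γ,τ}
RREF:
  r0: [   1    0    0    0    0]
  r1: [   0    1    0    1    1]
  r2: [   0    0    1    0    1]
Fix exponent of γ at 1, τ at 0; solve each RREF row for its pivot's exponent:
  r0: exp(Q) + (0)·1 = 0 ⇒ exp(Q) = 0
  r1: exp(f) + (1)·1 = 0 ⇒ exp(f) = -1
  r2: exp(μ) + (0)·1 = 0 ⇒ exp(μ) = 0
Π_1 = f^-1 · γ

["0", "-1", "0", "1", "0"]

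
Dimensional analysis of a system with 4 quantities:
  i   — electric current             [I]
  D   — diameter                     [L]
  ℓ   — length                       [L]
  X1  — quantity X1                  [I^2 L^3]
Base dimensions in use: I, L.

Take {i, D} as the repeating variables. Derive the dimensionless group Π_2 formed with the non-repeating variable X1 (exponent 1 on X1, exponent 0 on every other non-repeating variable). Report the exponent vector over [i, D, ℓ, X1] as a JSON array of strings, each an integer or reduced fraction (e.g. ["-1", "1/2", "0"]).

Exponent matrix [I,L] × [i,D,ℓ,X1]:
  I: [ 1  0  0  2]
  L: [ 0  1  1  3]
Row reduction gives pivot columns i,D; rank = 2
Repeat: i,D; free: ℓ,X1
RREF:
  r0: [   1    0    0    2]
  r1: [   0    1    1    3]
Fix exponent of X1 at 1, ℓ at 0; solve each RREF row for its pivot's exponent:
  r0: exp(i) + (2)·1 = 0 ⇒ exp(i) = -2
  r1: exp(D) + (3)·1 = 0 ⇒ exp(D) = -3
Π_2 = i^-2 · D^-3 · X1

["-2", "-3", "0", "1"]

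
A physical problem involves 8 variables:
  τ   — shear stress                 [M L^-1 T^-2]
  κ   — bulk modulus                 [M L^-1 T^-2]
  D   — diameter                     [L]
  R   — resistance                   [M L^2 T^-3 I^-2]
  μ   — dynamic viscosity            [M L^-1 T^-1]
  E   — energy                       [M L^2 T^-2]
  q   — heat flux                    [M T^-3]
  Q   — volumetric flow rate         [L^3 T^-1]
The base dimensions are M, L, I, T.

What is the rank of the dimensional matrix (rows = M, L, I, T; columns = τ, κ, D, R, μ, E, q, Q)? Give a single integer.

4

Exponent matrix [M,L,I,T] × [τ,κ,D,R,μ,E,q,Q]:
  M: [ 1  1  0  1  1  1  1  0]
  L: [-1 -1  1  2 -1  2  0  3]
  I: [ 0  0  0 -2  0  0  0  0]
  T: [-2 -2  0 -3 -1 -2 -3 -1]
Echelon form has 4 nonzero rows (pivots: τ,D,R,μ)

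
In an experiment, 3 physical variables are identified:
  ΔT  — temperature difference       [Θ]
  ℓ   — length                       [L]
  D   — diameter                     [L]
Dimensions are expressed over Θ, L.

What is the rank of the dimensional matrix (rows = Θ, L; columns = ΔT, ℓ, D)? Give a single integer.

Dimensional matrix (Θ×L by ΔT×ℓ×D):
  Θ: [ 1  0  0]
  L: [ 0  1  1]
Row reduction gives pivot columns ΔT,ℓ; rank = 2

2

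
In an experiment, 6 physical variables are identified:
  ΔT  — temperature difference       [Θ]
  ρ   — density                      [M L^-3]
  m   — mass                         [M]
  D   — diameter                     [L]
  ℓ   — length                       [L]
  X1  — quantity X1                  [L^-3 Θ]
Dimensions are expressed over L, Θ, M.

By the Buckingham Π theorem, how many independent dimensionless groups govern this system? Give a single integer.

Write exponents as rows L,Θ,M / cols ΔT,ρ,m,D,ℓ,X1:
  L: [ 0 -3  0  1  1 -3]
  Θ: [ 1  0  0  0  0  1]
  M: [ 0  1  1  0  0  0]
RREF → pivots at {ΔT,ρ,m} ⇒ r = 3
6 vars − rank 3 = 3 Π groups

3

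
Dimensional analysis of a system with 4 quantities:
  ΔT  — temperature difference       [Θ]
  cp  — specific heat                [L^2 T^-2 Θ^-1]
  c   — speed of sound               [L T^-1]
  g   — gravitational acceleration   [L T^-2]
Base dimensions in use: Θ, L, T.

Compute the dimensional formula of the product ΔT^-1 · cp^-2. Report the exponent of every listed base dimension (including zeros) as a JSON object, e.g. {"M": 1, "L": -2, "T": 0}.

Write exponents as rows Θ,L,T / cols ΔT,cp,c,g:
  Θ: [ 1 -1  0  0]
  L: [ 0  2  1  1]
  T: [ 0 -2 -1 -2]
  [Θ]: (-1)·1+(-2)·-1 = 1
  [L]: (-1)·0+(-2)·2 = -4
  [T]: (-1)·0+(-2)·-2 = 4
⇒ Θ L^-4 T^4

{"Θ": 1, "L": -4, "T": 4}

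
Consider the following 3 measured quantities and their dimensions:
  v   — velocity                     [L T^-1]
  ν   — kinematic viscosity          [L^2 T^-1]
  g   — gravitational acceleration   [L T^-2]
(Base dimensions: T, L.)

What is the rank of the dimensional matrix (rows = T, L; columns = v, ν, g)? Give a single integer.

2

Write exponents as rows T,L / cols v,ν,g:
  T: [-1 -1 -2]
  L: [ 1  2  1]
Echelon form has 2 nonzero rows (pivots: v,ν)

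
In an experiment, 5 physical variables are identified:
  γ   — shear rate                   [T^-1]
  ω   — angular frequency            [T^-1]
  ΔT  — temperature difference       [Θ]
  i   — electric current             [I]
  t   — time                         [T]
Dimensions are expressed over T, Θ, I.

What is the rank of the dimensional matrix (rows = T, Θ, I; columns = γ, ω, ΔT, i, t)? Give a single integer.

3

Write exponents as rows T,Θ,I / cols γ,ω,ΔT,i,t:
  T: [-1 -1  0  0  1]
  Θ: [ 0  0  1  0  0]
  I: [ 0  0  0  1  0]
Echelon form has 3 nonzero rows (pivots: γ,ΔT,i)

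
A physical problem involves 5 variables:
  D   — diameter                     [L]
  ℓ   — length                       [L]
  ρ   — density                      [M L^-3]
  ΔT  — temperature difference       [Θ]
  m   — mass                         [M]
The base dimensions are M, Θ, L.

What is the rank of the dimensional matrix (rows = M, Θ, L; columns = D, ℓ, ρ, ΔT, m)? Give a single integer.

Write exponents as rows M,Θ,L / cols D,ℓ,ρ,ΔT,m:
  M: [ 0  0  1  0  1]
  Θ: [ 0  0  0  1  0]
  L: [ 1  1 -3  0  0]
Row reduction gives pivot columns D,ρ,ΔT; rank = 3

3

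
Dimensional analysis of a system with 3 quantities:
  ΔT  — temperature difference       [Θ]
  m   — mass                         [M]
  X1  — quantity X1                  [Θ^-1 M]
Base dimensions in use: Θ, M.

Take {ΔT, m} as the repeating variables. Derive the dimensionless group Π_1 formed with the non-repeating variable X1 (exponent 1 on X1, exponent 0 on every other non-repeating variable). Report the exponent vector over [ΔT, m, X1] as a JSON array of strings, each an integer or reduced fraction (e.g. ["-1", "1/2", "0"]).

Dimensional matrix (Θ×M by ΔT×m×X1):
  Θ: [ 1  0 -1]
  M: [ 0  1  1]
Echelon form has 2 nonzero rows (pivots: ΔT,m)
Pivot set = {ΔT,m}, free = {X1}
RREF:
  r0: [   1    0   -1]
  r1: [   0    1    1]
Fix exponent of X1 at 1; solve each RREF row for its pivot's exponent:
  r0: exp(ΔT) + (-1)·1 = 0 ⇒ exp(ΔT) = 1
  r1: exp(m) + (1)·1 = 0 ⇒ exp(m) = -1
Π_1 = ΔT · m^-1 · X1

["1", "-1", "1"]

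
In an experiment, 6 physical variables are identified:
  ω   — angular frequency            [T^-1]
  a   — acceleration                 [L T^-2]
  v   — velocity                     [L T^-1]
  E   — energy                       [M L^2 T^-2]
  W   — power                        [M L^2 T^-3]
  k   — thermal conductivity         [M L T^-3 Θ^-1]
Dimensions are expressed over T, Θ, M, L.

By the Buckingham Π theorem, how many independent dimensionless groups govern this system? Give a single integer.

Dimensional matrix (T×Θ×M×L by ω×a×v×E×W×k):
  T: [-1 -2 -1 -2 -3 -3]
  Θ: [ 0  0  0  0  0 -1]
  M: [ 0  0  0  1  1  1]
  L: [ 0  1  1  2  2  1]
Echelon form has 4 nonzero rows (pivots: ω,a,E,k)
n=6, r=4 ⇒ 2 dimensionless groups

2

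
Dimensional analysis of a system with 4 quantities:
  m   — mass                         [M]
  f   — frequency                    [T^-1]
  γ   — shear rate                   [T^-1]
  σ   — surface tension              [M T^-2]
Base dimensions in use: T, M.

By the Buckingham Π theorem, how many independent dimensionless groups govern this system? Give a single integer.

2

Exponent matrix [T,M] × [m,f,γ,σ]:
  T: [ 0 -1 -1 -2]
  M: [ 1  0  0  1]
RREF → pivots at {m,f} ⇒ r = 2
4 vars − rank 2 = 2 Π groups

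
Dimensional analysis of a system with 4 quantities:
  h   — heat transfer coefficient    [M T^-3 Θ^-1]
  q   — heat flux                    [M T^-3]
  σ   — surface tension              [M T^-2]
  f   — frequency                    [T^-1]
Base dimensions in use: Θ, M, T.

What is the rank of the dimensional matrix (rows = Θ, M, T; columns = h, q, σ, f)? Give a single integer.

3

Write exponents as rows Θ,M,T / cols h,q,σ,f:
  Θ: [-1  0  0  0]
  M: [ 1  1  1  0]
  T: [-3 -3 -2 -1]
RREF → pivots at {h,q,σ} ⇒ r = 3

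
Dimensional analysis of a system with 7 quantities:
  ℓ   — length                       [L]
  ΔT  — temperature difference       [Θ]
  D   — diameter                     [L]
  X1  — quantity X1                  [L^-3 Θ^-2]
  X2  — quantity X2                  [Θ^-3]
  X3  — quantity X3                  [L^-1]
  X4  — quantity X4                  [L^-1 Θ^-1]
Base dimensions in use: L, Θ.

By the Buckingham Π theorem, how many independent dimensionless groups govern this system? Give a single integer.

5

Exponent matrix [L,Θ] × [ℓ,ΔT,D,X1,X2,X3,X4]:
  L: [ 1  0  1 -3  0 -1 -1]
  Θ: [ 0  1  0 -2 -3  0 -1]
RREF → pivots at {ℓ,ΔT} ⇒ r = 2
n=7, r=2 ⇒ 5 dimensionless groups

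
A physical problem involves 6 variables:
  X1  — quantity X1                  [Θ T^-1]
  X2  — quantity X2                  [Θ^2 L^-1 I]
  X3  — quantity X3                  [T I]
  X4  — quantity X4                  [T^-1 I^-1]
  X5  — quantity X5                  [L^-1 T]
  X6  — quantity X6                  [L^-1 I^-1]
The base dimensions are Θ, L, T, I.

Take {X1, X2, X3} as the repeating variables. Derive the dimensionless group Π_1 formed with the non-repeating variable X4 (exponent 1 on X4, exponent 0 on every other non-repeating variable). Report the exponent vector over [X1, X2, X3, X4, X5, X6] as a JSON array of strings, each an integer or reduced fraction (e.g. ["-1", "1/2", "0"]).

Write exponents as rows Θ,L,T,I / cols X1,X2,X3,X4,X5,X6:
  Θ: [ 1  2  0  0  0  0]
  L: [ 0 -1  0  0 -1 -1]
  T: [-1  0  1 -1  1  0]
  I: [ 0  1  1 -1  0 -1]
Row reduction gives pivot columns X1,X2,X3; rank = 3
Repeat: X1,X2,X3; free: X4,X5,X6
RREF:
  r0: [   1    0    0    0   -2   -2]
  r1: [   0    1    0    0    1    1]
  r2: [   0    0    1   -1   -1   -2]
  r3: [   0    0    0    0    0    0]
Fix exponent of X4 at 1, X5 at 0, X6 at 0; solve each RREF row for its pivot's exponent:
  r0: exp(X1) + (0)·1 = 0 ⇒ exp(X1) = 0
  r1: exp(X2) + (0)·1 = 0 ⇒ exp(X2) = 0
  r2: exp(X3) + (-1)·1 = 0 ⇒ exp(X3) = 1
Π_1 = X3 · X4

["0", "0", "1", "1", "0", "0"]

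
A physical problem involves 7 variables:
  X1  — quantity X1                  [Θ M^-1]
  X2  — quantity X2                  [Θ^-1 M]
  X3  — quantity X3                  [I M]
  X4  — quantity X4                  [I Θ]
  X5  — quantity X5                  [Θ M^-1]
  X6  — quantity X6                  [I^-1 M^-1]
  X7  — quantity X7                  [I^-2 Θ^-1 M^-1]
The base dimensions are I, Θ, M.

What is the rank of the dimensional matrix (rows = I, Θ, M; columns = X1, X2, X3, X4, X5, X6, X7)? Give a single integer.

Dimensional matrix (I×Θ×M by X1×X2×X3×X4×X5×X6×X7):
  I: [ 0  0  1  1  0 -1 -2]
  Θ: [ 1 -1  0  1  1  0 -1]
  M: [-1  1  1  0 -1 -1 -1]
RREF → pivots at {X1,X3} ⇒ r = 2

2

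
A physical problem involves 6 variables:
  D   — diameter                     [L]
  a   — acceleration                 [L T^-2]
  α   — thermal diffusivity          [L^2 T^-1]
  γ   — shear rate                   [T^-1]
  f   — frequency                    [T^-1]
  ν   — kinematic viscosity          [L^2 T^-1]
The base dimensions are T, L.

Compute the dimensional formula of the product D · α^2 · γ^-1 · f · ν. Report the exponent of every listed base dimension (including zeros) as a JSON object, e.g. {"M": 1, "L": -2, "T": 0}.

{"T": -3, "L": 7}

Exponent matrix [T,L] × [D,a,α,γ,f,ν]:
  T: [ 0 -2 -1 -1 -1 -1]
  L: [ 1  1  2  0  0  2]
  [T]: (1)·0+(2)·-1+(-1)·-1+(1)·-1+(1)·-1 = -3
  [L]: (1)·1+(2)·2+(-1)·0+(1)·0+(1)·2 = 7
⇒ T^-3 L^7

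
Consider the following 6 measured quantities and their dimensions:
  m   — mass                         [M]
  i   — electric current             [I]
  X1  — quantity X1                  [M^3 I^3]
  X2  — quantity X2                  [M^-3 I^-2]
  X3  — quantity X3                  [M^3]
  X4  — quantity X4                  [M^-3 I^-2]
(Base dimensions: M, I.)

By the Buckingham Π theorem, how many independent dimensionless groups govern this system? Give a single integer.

Dimensional matrix (M×I by m×i×X1×X2×X3×X4):
  M: [ 1  0  3 -3  3 -3]
  I: [ 0  1  3 -2  0 -2]
RREF → pivots at {m,i} ⇒ r = 2
6 vars − rank 2 = 4 Π groups

4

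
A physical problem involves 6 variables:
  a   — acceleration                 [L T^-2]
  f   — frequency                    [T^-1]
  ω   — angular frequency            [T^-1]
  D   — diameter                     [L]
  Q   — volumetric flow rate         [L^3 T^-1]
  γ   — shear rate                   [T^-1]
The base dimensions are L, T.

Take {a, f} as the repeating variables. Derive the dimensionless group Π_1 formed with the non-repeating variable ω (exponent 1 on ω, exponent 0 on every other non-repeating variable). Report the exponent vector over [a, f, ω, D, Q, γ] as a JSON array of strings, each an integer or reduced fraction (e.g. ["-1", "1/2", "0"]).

["0", "-1", "1", "0", "0", "0"]

Dimensional matrix (L×T by a×f×ω×D×Q×γ):
  L: [ 1  0  0  1  3  0]
  T: [-2 -1 -1  0 -1 -1]
RREF → pivots at {a,f} ⇒ r = 2
Repeat: a,f; free: ω,D,Q,γ
RREF:
  r0: [   1    0    0    1    3    0]
  r1: [   0    1    1   -2   -5    1]
Fix exponent of ω at 1, D at 0, Q at 0, γ at 0; solve each RREF row for its pivot's exponent:
  r0: exp(a) + (0)·1 = 0 ⇒ exp(a) = 0
  r1: exp(f) + (1)·1 = 0 ⇒ exp(f) = -1
Π_1 = f^-1 · ω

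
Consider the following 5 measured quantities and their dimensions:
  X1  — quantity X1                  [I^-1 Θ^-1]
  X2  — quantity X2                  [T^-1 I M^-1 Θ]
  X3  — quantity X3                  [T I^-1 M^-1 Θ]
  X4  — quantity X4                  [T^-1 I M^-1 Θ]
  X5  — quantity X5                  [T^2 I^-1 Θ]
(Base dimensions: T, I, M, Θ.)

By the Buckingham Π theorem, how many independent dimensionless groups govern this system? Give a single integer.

2

Dimensional matrix (T×I×M×Θ by X1×X2×X3×X4×X5):
  T: [ 0 -1  1 -1  2]
  I: [-1  1 -1  1 -1]
  M: [ 0 -1 -1 -1  0]
  Θ: [-1  1  1  1  1]
Row reduction gives pivot columns X1,X2,X3; rank = 3
5 vars − rank 3 = 2 Π groups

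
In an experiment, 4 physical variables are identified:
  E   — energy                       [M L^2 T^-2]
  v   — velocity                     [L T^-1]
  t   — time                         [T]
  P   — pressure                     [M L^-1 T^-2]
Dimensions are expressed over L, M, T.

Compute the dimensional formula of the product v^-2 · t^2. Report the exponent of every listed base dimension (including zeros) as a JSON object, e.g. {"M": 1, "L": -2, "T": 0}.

{"L": -2, "M": 0, "T": 4}

Dimensional matrix (L×M×T by E×v×t×P):
  L: [ 2  1  0 -1]
  M: [ 1  0  0  1]
  T: [-2 -1  1 -2]
  [L]: (-2)·1+(2)·0 = -2
  [M]: (-2)·0+(2)·0 = 0
  [T]: (-2)·-1+(2)·1 = 4
⇒ L^-2 T^4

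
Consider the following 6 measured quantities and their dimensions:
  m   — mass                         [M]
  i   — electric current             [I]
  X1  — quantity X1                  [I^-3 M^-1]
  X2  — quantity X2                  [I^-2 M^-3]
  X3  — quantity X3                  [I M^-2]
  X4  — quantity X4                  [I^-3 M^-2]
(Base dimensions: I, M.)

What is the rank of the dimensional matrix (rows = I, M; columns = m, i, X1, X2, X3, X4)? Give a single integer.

Write exponents as rows I,M / cols m,i,X1,X2,X3,X4:
  I: [ 0  1 -3 -2  1 -3]
  M: [ 1  0 -1 -3 -2 -2]
Echelon form has 2 nonzero rows (pivots: m,i)

2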